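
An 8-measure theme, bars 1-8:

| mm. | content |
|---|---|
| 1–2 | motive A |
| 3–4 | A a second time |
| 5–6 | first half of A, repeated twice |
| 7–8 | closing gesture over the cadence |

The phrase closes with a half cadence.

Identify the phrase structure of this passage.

Basic idea (measures 1–2) + its repetition (bars 3-4) form the presentation; fragmentation and cadence (mm. 5-8) form the continuation — the 8-bar whole is a sentence.

sentence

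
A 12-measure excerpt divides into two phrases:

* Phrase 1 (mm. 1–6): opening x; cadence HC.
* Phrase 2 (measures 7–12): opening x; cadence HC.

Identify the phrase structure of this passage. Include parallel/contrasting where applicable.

Both phrases have the same opening (x) and the same cadence (half cadence): the second is a restatement, not a consequent, so this is a repeated phrase rather than a period.

repeated phrase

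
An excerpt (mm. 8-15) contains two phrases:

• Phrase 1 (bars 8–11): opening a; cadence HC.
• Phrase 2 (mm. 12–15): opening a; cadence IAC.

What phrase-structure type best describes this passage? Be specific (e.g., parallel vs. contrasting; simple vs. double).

Phrase 1 ends with a half cadence (weaker) and phrase 2 with an imperfect authentic cadence (stronger): antecedent + consequent = a period.
The two phrases open with the same material (a / a), so the period is parallel.

parallel period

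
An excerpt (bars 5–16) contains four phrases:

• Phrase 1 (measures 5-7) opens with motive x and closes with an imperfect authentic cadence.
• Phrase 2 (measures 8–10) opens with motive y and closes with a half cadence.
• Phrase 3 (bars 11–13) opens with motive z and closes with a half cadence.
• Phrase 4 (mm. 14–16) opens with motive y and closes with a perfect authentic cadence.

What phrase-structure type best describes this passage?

Four phrases in two halves: the first half (measures 5–10) ends with a half cadence, the second (bars 11–16) with a perfect authentic cadence — a large antecedent–consequent pair, i.e. a double period.
Phrase 3 begins with different material from phrase 1, making it contrasting.

contrasting double period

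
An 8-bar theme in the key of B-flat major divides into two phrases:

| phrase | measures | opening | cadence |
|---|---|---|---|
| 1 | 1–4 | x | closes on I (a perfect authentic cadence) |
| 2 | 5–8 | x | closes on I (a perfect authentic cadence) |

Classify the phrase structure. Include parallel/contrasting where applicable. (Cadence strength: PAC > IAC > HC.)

repeated phrase

Both phrases have the same opening (x) and the same cadence (perfect authentic cadence): the second is a restatement, not a consequent, so this is a repeated phrase rather than a period.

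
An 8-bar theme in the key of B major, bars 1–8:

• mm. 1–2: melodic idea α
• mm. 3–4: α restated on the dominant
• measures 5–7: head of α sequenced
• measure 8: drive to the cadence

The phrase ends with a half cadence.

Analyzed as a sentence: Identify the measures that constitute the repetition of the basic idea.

measures 3–4

The presentation of a sentence is the basic idea (mm. 1–2) plus its repetition (measures 3–4); the repetition of the basic idea is therefore measures 3–4.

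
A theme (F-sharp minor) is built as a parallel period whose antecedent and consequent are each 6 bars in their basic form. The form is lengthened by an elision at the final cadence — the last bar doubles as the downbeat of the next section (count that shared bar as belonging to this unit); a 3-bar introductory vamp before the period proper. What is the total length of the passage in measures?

Basic parallel period: 6 + 6 = 12 bars.
12 (basic form) + 3 (introduction) = 15.
The elision shares a bar with the next section but does not change this unit's count.

15 measures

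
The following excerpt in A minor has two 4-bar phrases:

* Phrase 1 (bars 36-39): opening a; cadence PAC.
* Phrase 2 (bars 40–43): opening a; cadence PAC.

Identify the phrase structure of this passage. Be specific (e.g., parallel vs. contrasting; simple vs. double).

Both phrases have the same opening (a) and the same cadence (perfect authentic cadence): the second is a restatement, not a consequent, so this is a repeated phrase rather than a period.

repeated phrase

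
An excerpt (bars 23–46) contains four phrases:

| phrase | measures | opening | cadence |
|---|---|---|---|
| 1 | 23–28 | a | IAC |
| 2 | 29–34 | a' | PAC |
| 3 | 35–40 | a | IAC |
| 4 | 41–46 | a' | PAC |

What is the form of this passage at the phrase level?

repeated period

The cadence pattern IAC–PAC–IAC–PAC is weak–strong twice, and phrases 3–4 restate phrases 1–2: a period heard twice, not a double period (which would end weakly at phrase 2).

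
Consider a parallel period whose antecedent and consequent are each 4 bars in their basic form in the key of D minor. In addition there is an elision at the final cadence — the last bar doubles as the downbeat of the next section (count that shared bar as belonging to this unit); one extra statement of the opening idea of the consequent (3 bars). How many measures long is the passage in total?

11 measures

Basic parallel period: 4 + 4 = 8 bars.
8 (basic form) + 3 (extra statement) = 11.
The elision shares a bar with the next section but does not change this unit's count.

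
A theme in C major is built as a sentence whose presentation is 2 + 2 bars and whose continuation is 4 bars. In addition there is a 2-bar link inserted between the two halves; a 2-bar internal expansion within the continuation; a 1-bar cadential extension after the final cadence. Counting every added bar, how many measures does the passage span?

Basic sentence: 2 + 2 + 4 = 8 bars.
8 (basic form) + 2 (link) + 2 (internal expansion) + 1 (cadential extension) = 13.

13 measures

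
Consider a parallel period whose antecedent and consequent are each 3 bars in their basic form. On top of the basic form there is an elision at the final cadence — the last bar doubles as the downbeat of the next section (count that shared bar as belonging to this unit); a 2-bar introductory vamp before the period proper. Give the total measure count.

8 measures

Basic parallel period: 3 + 3 = 6 bars.
6 (basic form) + 2 (introduction) = 8.
The elision shares a bar with the next section but does not change this unit's count.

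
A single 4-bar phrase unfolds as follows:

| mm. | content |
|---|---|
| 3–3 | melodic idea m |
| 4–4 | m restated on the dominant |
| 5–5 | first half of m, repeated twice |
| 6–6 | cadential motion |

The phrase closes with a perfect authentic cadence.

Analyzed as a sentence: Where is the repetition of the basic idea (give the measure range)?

The presentation of a sentence is the basic idea (measure 3) plus its repetition (measure 4); the repetition of the basic idea is therefore m. 4.

measures 4–4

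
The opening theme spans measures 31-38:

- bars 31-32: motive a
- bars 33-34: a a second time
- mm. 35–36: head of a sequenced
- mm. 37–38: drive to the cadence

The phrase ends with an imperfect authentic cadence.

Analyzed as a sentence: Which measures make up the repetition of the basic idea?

The presentation of a sentence is the basic idea (mm. 31-32) plus its repetition (mm. 33-34); the repetition of the basic idea is therefore mm. 33-34.

measures 33–34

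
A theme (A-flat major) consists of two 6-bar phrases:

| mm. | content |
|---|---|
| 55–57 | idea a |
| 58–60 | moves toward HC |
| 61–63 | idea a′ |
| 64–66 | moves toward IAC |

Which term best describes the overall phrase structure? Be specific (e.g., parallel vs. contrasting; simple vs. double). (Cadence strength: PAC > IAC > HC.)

parallel period

Phrase 1 ends with a half cadence (weaker) and phrase 2 with an imperfect authentic cadence (stronger): antecedent + consequent = a period.
The two phrases open with the same material (a / a′), so the period is parallel.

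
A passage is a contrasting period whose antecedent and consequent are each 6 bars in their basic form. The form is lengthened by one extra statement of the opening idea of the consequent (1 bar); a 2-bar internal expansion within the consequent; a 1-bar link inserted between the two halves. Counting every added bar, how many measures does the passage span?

Basic contrasting period: 6 + 6 = 12 bars.
12 (basic form) + 1 (extra statement) + 2 (internal expansion) + 1 (link) = 16.

16 measures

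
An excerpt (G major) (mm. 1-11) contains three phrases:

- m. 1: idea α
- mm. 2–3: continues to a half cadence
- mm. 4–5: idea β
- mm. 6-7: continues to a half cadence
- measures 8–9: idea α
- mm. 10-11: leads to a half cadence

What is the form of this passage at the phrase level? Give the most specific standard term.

phrase group

The final phrase closes with a half cadence, which is not stronger than the preceding half cadence; the 3 phrases lack an overall antecedent–consequent design and so form a phrase group.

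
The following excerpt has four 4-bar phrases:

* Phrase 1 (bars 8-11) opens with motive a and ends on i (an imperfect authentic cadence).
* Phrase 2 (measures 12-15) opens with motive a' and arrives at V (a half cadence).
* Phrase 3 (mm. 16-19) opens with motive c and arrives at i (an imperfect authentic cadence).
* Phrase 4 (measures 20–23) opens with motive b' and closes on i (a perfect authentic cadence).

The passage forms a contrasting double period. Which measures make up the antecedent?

measures 8–15

In a double period the first pair of phrases (ending half cadence) is the large antecedent and the second pair (ending perfect authentic cadence) is the large consequent; the antecedent is measures 8–15.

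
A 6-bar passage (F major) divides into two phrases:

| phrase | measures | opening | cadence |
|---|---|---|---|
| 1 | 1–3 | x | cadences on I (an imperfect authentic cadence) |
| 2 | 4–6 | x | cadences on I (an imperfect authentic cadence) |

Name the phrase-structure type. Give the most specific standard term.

Both phrases have the same opening (x) and the same cadence (imperfect authentic cadence): the second is a restatement, not a consequent, so this is a repeated phrase rather than a period.

repeated phrase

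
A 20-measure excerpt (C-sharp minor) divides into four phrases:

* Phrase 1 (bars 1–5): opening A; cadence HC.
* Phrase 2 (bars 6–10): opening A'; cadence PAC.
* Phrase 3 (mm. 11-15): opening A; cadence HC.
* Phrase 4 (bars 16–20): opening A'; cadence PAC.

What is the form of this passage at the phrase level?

The cadence pattern HC–PAC–HC–PAC is weak–strong twice, and phrases 3–4 restate phrases 1–2: a period heard twice, not a double period (which would end weakly at phrase 2).

repeated period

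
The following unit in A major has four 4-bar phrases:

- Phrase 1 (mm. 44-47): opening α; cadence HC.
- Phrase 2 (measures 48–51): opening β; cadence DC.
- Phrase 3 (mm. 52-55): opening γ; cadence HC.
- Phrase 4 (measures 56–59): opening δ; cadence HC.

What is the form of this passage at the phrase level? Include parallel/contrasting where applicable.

phrase group

Phrase 4 ends with a half cadence, no stronger than phrase 2's deceptive cadence, so the four phrases do not form a double period; nor do phrases 3–4 duplicate 1–2, so it is not a repeated period. With no phrase reaching a conclusive cadence, the passage is a phrase group.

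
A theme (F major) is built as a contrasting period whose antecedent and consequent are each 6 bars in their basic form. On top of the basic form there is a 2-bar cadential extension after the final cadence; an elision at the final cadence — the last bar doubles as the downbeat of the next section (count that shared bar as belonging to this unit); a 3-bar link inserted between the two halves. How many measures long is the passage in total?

Basic contrasting period: 6 + 6 = 12 bars.
12 (basic form) + 2 (cadential extension) + 3 (link) = 17.
The elision shares a bar with the next section but does not change this unit's count.

17 measures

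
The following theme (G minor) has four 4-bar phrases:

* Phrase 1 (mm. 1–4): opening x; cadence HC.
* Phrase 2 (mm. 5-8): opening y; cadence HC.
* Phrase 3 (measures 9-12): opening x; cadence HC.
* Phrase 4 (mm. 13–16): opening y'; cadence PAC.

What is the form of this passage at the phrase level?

parallel double period

Four phrases in two halves: the first half (mm. 1-8) ends with a half cadence, the second (mm. 9-16) with a perfect authentic cadence — a large antecedent–consequent pair, i.e. a double period.
Phrase 3 begins with the same material as phrase 1, making it parallel.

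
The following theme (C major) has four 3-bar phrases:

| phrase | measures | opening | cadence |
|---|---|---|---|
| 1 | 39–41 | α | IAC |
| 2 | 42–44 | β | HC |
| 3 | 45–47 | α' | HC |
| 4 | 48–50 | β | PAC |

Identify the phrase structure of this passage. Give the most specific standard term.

parallel double period

Four phrases in two halves: the first half (mm. 39–44) ends with a half cadence, the second (measures 45-50) with a perfect authentic cadence — a large antecedent–consequent pair, i.e. a double period.
Phrase 3 begins with the same material as phrase 1, making it parallel.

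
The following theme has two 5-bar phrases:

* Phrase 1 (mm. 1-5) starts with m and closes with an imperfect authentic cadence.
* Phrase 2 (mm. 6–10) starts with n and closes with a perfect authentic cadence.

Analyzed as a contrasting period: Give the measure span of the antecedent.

The antecedent is the phrase ending with the weaker cadence (imperfect authentic cadence, phrase 1) and the consequent the one ending more conclusively (perfect authentic cadence, phrase 2); the antecedent is measures 1-5.

measures 1–5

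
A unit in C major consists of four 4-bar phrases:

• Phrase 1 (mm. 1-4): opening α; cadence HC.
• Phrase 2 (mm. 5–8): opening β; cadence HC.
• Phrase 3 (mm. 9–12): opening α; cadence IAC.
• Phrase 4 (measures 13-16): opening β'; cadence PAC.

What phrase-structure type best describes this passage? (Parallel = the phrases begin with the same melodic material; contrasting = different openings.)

parallel double period

Four phrases in two halves: the first half (mm. 1-8) ends with a half cadence, the second (bars 9-16) with a perfect authentic cadence — a large antecedent–consequent pair, i.e. a double period.
Phrase 3 begins with the same material as phrase 1, making it parallel.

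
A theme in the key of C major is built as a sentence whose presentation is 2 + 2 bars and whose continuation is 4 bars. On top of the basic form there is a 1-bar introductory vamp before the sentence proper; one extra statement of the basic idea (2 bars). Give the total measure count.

Basic sentence: 2 + 2 + 4 = 8 bars.
8 (basic form) + 1 (introduction) + 2 (extra statement) = 11.

11 measures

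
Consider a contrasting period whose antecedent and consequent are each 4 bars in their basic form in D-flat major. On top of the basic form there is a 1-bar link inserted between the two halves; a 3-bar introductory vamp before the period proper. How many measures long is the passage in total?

Basic contrasting period: 4 + 4 = 8 bars.
8 (basic form) + 1 (link) + 3 (introduction) = 12.

12 measures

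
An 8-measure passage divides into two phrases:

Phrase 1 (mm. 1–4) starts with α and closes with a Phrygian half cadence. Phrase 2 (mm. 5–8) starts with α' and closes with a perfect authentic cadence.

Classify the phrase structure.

parallel period

Phrase 1 ends with a Phrygian half cadence (weaker) and phrase 2 with a perfect authentic cadence (stronger): antecedent + consequent = a period.
The two phrases open with the same material (α / α'), so the period is parallel.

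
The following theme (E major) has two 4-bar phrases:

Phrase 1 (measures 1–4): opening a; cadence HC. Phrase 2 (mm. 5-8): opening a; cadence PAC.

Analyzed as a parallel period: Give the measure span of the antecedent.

The antecedent is the phrase ending with the weaker cadence (half cadence, phrase 1) and the consequent the one ending more conclusively (perfect authentic cadence, phrase 2); the antecedent is mm. 1-4.

measures 1–4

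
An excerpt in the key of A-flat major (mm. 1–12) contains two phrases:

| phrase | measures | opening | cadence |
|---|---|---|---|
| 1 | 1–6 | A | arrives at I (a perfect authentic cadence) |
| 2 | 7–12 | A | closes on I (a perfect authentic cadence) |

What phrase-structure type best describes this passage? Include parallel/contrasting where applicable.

Both phrases have the same opening (A) and the same cadence (perfect authentic cadence): the second is a restatement, not a consequent, so this is a repeated phrase rather than a period.

repeated phrase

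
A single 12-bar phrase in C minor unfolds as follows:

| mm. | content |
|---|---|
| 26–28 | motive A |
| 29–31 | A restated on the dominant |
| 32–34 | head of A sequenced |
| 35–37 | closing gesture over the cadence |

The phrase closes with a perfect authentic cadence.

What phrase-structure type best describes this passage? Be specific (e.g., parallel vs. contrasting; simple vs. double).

Basic idea (mm. 26–28) + its repetition (bars 29-31) form the presentation; fragmentation and cadence (mm. 32–37) form the continuation — the 12-bar whole is a sentence.

sentence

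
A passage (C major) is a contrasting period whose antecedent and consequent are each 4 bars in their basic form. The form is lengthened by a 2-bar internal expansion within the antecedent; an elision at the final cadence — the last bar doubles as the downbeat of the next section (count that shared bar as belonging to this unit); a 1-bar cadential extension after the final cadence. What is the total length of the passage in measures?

Basic contrasting period: 4 + 4 = 8 bars.
8 (basic form) + 2 (internal expansion) + 1 (cadential extension) = 11.
The elision shares a bar with the next section but does not change this unit's count.

11 measures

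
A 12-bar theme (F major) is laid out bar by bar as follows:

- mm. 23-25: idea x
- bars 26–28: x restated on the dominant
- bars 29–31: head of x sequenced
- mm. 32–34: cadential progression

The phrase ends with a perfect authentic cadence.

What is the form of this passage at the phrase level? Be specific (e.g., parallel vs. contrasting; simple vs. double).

sentence

Basic idea (mm. 23–25) + its repetition (mm. 26-28) form the presentation; fragmentation and cadence (measures 29–34) form the continuation — the 12-bar whole is a sentence.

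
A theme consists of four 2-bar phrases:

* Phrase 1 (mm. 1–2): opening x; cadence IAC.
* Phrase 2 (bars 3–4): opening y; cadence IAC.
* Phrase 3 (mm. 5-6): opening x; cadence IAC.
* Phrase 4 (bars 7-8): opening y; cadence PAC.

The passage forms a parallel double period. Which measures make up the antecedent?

In a double period the first pair of phrases (ending imperfect authentic cadence) is the large antecedent and the second pair (ending perfect authentic cadence) is the large consequent; the antecedent is measures 1–4.

measures 1–4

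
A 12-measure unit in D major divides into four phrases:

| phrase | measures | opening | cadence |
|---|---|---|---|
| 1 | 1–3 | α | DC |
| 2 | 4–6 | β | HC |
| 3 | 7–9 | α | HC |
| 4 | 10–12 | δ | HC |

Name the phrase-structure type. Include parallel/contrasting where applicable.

phrase group

Phrase 4 ends with a half cadence, no stronger than phrase 2's half cadence, so the four phrases do not form a double period; nor do phrases 3–4 duplicate 1–2, so it is not a repeated period. With no phrase reaching a conclusive cadence, the passage is a phrase group.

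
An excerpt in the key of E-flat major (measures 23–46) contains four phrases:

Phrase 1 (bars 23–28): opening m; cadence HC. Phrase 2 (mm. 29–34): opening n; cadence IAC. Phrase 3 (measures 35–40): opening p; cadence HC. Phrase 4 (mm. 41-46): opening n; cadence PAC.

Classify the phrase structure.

contrasting double period

Four phrases in two halves: the first half (bars 23-34) ends with an imperfect authentic cadence, the second (measures 35–46) with a perfect authentic cadence — a large antecedent–consequent pair, i.e. a double period.
Phrase 3 begins with different material from phrase 1, making it contrasting.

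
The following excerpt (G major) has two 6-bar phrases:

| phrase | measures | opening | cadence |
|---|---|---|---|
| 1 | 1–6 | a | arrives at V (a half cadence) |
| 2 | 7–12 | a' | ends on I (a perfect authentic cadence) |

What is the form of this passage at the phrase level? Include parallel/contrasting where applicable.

Phrase 1 ends with a half cadence (weaker) and phrase 2 with a perfect authentic cadence (stronger): antecedent + consequent = a period.
The two phrases open with the same material (a / a'), so the period is parallel.

parallel period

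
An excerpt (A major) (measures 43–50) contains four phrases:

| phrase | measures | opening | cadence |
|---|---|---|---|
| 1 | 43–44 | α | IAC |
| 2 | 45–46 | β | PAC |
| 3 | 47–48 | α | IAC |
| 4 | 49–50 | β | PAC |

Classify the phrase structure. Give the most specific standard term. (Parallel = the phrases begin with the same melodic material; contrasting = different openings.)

The cadence pattern IAC–PAC–IAC–PAC is weak–strong twice, and phrases 3–4 restate phrases 1–2: a period heard twice, not a double period (which would end weakly at phrase 2).

repeated period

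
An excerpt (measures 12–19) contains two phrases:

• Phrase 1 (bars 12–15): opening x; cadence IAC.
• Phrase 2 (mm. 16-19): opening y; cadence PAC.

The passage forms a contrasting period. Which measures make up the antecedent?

The phrase ending with the weaker cadence (imperfect authentic cadence) is the antecedent; the one ending more conclusively (perfect authentic cadence) is the consequent. The antecedent is measures 12–15.

measures 12–15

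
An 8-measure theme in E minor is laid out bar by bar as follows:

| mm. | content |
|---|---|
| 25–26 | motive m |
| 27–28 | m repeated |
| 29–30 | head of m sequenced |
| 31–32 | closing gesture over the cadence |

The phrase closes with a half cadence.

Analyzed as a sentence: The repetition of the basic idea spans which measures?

measures 27–28

The presentation of a sentence is the basic idea (measures 25–26) plus its repetition (bars 27–28); the repetition of the basic idea is therefore bars 27–28.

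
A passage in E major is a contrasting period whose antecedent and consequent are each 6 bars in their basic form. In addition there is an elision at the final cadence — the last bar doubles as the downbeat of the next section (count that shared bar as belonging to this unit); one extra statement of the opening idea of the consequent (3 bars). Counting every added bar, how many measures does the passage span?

Basic contrasting period: 6 + 6 = 12 bars.
12 (basic form) + 3 (extra statement) = 15.
The elision shares a bar with the next section but does not change this unit's count.

15 measures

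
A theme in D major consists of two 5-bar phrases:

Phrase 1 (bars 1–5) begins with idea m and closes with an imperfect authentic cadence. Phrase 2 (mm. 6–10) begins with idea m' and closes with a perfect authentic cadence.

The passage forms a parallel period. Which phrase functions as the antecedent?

The phrase ending with the weaker cadence (imperfect authentic cadence) is the antecedent; the one ending more conclusively (perfect authentic cadence) is the consequent. The antecedent is phrase 1.

phrase 1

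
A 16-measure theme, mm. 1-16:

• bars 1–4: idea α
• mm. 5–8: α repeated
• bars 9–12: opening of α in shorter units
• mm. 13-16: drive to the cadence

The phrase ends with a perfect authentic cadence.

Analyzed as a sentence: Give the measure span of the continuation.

After the presentation (mm. 1-8), the continuation covers the fragmentation through the cadence: mm. 9-16.

measures 9–16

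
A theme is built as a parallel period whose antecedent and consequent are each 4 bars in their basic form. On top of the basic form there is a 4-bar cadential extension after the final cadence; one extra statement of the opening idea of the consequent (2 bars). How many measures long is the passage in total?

Basic parallel period: 4 + 4 = 8 bars.
8 (basic form) + 4 (cadential extension) + 2 (extra statement) = 14.

14 measures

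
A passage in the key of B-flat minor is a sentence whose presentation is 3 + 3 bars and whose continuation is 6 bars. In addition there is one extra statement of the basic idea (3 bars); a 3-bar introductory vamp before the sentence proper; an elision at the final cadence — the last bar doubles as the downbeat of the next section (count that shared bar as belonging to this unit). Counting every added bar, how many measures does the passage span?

Basic sentence: 3 + 3 + 6 = 12 bars.
12 (basic form) + 3 (extra statement) + 3 (introduction) = 18.
The elision shares a bar with the next section but does not change this unit's count.

18 measures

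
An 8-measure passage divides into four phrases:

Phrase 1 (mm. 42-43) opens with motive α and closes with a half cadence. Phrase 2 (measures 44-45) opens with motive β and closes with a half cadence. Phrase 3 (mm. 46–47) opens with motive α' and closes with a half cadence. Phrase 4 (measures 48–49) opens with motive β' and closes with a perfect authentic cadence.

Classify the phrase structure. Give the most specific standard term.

Four phrases in two halves: the first half (measures 42-45) ends with a half cadence, the second (mm. 46–49) with a perfect authentic cadence — a large antecedent–consequent pair, i.e. a double period.
Phrase 3 begins with the same material as phrase 1, making it parallel.

parallel double period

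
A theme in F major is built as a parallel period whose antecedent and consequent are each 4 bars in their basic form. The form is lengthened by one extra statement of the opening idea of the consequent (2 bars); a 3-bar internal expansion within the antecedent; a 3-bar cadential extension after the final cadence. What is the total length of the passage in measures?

16 measures

Basic parallel period: 4 + 4 = 8 bars.
8 (basic form) + 2 (extra statement) + 3 (internal expansion) + 3 (cadential extension) = 16.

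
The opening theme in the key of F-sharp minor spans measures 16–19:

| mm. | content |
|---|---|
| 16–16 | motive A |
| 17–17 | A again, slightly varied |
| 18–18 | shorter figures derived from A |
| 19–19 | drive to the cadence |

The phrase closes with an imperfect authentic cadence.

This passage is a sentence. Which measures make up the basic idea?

The presentation of a sentence is the basic idea (m. 16) plus its repetition (measure 17); the basic idea is therefore bar 16.

measures 16–16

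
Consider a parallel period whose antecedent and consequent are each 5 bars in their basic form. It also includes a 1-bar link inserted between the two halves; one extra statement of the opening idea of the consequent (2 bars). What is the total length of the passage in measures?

13 measures

Basic parallel period: 5 + 5 = 10 bars.
10 (basic form) + 1 (link) + 2 (extra statement) = 13.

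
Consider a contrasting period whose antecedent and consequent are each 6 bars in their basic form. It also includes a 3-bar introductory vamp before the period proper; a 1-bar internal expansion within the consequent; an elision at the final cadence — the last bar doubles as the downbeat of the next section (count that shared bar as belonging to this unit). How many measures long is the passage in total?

16 measures

Basic contrasting period: 6 + 6 = 12 bars.
12 (basic form) + 3 (introduction) + 1 (internal expansion) = 16.
The elision shares a bar with the next section but does not change this unit's count.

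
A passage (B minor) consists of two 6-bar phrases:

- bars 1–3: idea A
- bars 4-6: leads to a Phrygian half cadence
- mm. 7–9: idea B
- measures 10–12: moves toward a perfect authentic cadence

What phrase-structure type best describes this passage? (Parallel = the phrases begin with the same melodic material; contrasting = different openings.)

contrasting period

Phrase 1 ends with a Phrygian half cadence (weaker) and phrase 2 with a perfect authentic cadence (stronger): antecedent + consequent = a period.
The two phrases open with different material (A / B), so the period is contrasting.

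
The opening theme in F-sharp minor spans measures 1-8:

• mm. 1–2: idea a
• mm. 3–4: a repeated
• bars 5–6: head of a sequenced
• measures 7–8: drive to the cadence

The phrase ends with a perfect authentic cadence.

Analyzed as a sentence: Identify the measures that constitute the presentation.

measures 1–4

The presentation of a sentence is the basic idea (mm. 1–2) plus its repetition (measures 3–4); the presentation is therefore bars 1–4.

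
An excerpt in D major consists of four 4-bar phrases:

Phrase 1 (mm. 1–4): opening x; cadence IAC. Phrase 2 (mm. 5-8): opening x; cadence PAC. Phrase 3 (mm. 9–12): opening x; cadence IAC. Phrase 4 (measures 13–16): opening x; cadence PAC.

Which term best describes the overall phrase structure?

The cadence pattern IAC–PAC–IAC–PAC is weak–strong twice, and phrases 3–4 restate phrases 1–2: a period heard twice, not a double period (which would end weakly at phrase 2).

repeated period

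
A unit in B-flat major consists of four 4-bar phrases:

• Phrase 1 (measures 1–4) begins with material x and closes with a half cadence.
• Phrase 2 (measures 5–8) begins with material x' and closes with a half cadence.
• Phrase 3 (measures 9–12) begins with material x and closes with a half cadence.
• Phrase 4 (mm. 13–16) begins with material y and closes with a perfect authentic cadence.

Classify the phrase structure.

Four phrases in two halves: the first half (bars 1-8) ends with a half cadence, the second (bars 9–16) with a perfect authentic cadence — a large antecedent–consequent pair, i.e. a double period.
Phrase 3 begins with the same material as phrase 1, making it parallel.

parallel double period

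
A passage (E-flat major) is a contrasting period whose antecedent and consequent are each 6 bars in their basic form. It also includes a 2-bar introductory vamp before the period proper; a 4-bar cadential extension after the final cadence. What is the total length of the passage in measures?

Basic contrasting period: 6 + 6 = 12 bars.
12 (basic form) + 2 (introduction) + 4 (cadential extension) = 18.

18 measures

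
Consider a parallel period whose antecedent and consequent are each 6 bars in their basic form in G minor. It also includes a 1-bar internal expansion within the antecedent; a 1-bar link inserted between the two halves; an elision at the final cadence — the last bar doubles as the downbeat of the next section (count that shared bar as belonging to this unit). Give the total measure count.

14 measures

Basic parallel period: 6 + 6 = 12 bars.
12 (basic form) + 1 (internal expansion) + 1 (link) = 14.
The elision shares a bar with the next section but does not change this unit's count.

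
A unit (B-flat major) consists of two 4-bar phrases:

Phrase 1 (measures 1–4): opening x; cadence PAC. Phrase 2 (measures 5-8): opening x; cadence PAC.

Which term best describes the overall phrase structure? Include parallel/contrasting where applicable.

repeated phrase

Both phrases have the same opening (x) and the same cadence (perfect authentic cadence): the second is a restatement, not a consequent, so this is a repeated phrase rather than a period.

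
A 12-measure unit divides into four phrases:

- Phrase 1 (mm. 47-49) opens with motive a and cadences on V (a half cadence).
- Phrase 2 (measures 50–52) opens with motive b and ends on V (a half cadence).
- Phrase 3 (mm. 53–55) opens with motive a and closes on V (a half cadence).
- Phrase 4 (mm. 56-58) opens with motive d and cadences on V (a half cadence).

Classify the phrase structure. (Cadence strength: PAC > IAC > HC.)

phrase group

Phrase 4 ends with a half cadence, no stronger than phrase 2's half cadence, so the four phrases do not form a double period; nor do phrases 3–4 duplicate 1–2, so it is not a repeated period. With no phrase reaching a conclusive cadence, the passage is a phrase group.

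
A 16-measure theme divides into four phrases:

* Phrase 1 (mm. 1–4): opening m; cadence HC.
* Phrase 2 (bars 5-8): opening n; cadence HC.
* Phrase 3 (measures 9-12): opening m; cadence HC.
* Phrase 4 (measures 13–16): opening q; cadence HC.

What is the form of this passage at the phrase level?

Phrase 4 ends with a half cadence, no stronger than phrase 2's half cadence, so the four phrases do not form a double period; nor do phrases 3–4 duplicate 1–2, so it is not a repeated period. With no phrase reaching a conclusive cadence, the passage is a phrase group.

phrase group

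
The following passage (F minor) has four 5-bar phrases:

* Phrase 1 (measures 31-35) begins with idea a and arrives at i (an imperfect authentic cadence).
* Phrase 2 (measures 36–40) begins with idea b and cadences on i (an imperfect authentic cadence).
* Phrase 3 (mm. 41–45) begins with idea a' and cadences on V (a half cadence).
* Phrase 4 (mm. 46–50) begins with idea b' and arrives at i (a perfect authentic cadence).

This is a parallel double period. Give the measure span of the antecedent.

In a double period the first pair of phrases (ending imperfect authentic cadence) is the large antecedent and the second pair (ending perfect authentic cadence) is the large consequent; the antecedent is measures 31–40.

measures 31–40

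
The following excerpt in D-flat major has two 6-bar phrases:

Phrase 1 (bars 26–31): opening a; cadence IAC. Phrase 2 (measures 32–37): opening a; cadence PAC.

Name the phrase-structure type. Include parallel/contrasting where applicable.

Phrase 1 ends with an imperfect authentic cadence (weaker) and phrase 2 with a perfect authentic cadence (stronger): antecedent + consequent = a period.
The two phrases open with the same material (a / a), so the period is parallel.

parallel period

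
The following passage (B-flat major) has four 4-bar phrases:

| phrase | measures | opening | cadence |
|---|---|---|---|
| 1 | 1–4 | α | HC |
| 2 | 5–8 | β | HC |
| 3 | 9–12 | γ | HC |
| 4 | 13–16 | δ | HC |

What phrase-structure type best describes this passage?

phrase group

Phrase 4 ends with a half cadence, no stronger than phrase 2's half cadence, so the four phrases do not form a double period; nor do phrases 3–4 duplicate 1–2, so it is not a repeated period. With no phrase reaching a conclusive cadence, the passage is a phrase group.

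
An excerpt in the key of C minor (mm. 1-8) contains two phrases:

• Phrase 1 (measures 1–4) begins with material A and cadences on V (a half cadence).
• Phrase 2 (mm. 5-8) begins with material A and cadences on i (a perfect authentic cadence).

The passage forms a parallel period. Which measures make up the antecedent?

measures 1–4

The phrase ending with the weaker cadence (half cadence) is the antecedent; the one ending more conclusively (perfect authentic cadence) is the consequent. The antecedent is measures 1–4.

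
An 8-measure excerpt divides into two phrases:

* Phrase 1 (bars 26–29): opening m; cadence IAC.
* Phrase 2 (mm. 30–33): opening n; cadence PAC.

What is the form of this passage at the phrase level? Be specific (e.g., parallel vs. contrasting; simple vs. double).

contrasting period

Phrase 1 ends with an imperfect authentic cadence (weaker) and phrase 2 with a perfect authentic cadence (stronger): antecedent + consequent = a period.
The two phrases open with different material (m / n), so the period is contrasting.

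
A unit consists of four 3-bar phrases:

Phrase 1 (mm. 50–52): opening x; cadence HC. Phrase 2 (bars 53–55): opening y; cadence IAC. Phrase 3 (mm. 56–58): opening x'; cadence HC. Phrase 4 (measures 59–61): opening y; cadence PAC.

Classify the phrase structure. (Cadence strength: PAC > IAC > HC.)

parallel double period

Four phrases in two halves: the first half (bars 50-55) ends with an imperfect authentic cadence, the second (mm. 56–61) with a perfect authentic cadence — a large antecedent–consequent pair, i.e. a double period.
Phrase 3 begins with the same material as phrase 1, making it parallel.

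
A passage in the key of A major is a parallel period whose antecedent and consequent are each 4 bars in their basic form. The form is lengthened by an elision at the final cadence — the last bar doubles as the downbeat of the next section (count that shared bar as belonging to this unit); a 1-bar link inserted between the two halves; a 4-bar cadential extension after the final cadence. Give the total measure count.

13 measures

Basic parallel period: 4 + 4 = 8 bars.
8 (basic form) + 1 (link) + 4 (cadential extension) = 13.
The elision shares a bar with the next section but does not change this unit's count.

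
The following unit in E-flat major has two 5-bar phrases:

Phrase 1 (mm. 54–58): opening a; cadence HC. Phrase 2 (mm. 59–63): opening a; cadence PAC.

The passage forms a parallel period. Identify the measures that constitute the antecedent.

measures 54–58

The antecedent is the phrase ending with the weaker cadence (half cadence, phrase 1) and the consequent the one ending more conclusively (perfect authentic cadence, phrase 2); the antecedent is measures 54–58.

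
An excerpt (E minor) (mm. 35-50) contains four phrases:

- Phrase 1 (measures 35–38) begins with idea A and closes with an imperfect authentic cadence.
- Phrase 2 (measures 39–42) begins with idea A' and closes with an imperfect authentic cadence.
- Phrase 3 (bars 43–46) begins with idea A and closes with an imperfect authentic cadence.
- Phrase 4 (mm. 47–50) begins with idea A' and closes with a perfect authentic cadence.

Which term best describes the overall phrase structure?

Four phrases in two halves: the first half (mm. 35–42) ends with an imperfect authentic cadence, the second (bars 43-50) with a perfect authentic cadence — a large antecedent–consequent pair, i.e. a double period.
Phrase 3 begins with the same material as phrase 1, making it parallel.

parallel double period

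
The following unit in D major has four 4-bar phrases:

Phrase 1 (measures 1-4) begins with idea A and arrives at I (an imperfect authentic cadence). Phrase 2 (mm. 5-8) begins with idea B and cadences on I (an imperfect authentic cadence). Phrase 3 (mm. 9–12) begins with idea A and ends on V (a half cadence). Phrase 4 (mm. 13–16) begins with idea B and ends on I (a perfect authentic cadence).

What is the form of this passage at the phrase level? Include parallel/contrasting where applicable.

parallel double period

Four phrases in two halves: the first half (measures 1–8) ends with an imperfect authentic cadence, the second (measures 9-16) with a perfect authentic cadence — a large antecedent–consequent pair, i.e. a double period.
Phrase 3 begins with the same material as phrase 1, making it parallel.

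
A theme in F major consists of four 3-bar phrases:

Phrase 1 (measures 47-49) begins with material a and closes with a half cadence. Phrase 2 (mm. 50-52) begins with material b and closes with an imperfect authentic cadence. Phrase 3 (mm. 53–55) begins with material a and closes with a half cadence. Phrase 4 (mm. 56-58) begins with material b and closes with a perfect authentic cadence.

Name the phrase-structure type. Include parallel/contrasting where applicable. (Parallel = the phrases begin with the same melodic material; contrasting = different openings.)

parallel double period

Four phrases in two halves: the first half (measures 47–52) ends with an imperfect authentic cadence, the second (mm. 53-58) with a perfect authentic cadence — a large antecedent–consequent pair, i.e. a double period.
Phrase 3 begins with the same material as phrase 1, making it parallel.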